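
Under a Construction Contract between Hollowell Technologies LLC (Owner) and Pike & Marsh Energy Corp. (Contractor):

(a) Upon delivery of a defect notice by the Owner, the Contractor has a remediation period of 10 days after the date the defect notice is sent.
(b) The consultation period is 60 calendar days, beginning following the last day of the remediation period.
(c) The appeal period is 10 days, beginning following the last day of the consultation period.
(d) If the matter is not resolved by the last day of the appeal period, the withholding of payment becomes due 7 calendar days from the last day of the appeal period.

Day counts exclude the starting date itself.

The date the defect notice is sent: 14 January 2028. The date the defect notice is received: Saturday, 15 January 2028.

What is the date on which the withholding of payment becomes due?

The last day of the remediation period: 14 January 2028 + 10 days = 24 January 2028.
Adding 60 calendar days to 24 January 2028 gives 24 March 2028, which is the last day of the consultation period.
The last day of the appeal period: 24 March 2028 + 10 days = 3 April 2028.
The date on which the withholding of payment becomes due: 7 calendar days after 3 April 2028 is 10 April 2028.

10 April 2028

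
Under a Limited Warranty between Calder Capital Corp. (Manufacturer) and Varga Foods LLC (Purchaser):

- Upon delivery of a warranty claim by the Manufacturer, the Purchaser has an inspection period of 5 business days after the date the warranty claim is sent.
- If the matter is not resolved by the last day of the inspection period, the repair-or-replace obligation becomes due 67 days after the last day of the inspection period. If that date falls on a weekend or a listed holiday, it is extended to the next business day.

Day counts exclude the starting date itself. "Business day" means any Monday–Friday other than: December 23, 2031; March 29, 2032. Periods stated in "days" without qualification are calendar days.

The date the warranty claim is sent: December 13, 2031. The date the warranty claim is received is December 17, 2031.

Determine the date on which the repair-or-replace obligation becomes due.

The last day of the inspection period: counting 5 business days from Saturday, December 13, 2031 (Dec 15, Dec 16, Dec 17, Dec 18, Dec 19, skipping weekends) reaches Friday, December 19, 2031.
The date on which the repair-or-replace obligation becomes due: December 19, 2031 + 67 days = February 24, 2032. February 24, 2032 is a Tuesday and is not a listed holiday, so no roll-forward applies.

February 24, 2032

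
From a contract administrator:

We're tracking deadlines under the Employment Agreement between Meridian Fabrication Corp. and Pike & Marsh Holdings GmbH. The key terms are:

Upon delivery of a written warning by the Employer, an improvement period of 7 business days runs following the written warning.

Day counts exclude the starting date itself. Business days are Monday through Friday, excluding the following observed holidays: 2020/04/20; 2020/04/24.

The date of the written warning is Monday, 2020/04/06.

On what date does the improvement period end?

2020/04/15

The last day of the improvement period: counting 7 business days from Monday, 2020/04/06 (Apr 7, Apr 8, Apr 9, Apr 10, Apr 13, Apr 14, Apr 15, skipping weekends) reaches Wednesday, 2020/04/15.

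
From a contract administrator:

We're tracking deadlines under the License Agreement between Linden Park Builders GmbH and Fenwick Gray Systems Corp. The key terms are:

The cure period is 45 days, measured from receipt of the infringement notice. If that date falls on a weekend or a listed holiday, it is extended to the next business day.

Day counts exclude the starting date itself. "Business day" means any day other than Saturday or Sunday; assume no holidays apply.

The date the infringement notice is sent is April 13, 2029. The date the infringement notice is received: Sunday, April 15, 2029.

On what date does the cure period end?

May 30, 2029

The last day of the cure period: April 15, 2029 + 45 days = May 30, 2029. May 30, 2029 is a Wednesday, so no roll-forward applies.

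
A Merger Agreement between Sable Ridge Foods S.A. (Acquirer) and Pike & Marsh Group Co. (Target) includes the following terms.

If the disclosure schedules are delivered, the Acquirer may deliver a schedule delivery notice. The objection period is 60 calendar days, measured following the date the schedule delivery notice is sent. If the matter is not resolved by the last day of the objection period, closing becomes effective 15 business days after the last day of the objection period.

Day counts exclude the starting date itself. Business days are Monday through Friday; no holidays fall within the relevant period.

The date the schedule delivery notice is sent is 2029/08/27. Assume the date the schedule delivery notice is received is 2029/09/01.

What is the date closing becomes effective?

The last day of the objection period: 2029/08/27 + 60 days = 2029/10/26.
From Friday, 2029/10/26, 15 business days (Oct 29, Oct 30, Oct 31, Nov 1, …, Nov 14, Nov 15, Nov 16, skipping weekends) brings us to Friday, 2029/11/16, which is the date closing becomes effective.

2029/11/16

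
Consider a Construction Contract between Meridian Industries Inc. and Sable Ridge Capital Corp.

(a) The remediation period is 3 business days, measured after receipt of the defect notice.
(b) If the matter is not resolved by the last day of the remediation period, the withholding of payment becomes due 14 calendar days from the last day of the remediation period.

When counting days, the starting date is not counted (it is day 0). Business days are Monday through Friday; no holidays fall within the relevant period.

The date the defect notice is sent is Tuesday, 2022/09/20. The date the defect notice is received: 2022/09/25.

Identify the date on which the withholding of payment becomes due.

The last day of the remediation period: counting 3 business days from Sunday, 2022/09/25 (Sep 26, Sep 27, Sep 28, skipping weekends) reaches Wednesday, 2022/09/28.
The date on which the withholding of payment becomes due: 2022/09/28 + 14 days = 2022/10/12.

2022/10/12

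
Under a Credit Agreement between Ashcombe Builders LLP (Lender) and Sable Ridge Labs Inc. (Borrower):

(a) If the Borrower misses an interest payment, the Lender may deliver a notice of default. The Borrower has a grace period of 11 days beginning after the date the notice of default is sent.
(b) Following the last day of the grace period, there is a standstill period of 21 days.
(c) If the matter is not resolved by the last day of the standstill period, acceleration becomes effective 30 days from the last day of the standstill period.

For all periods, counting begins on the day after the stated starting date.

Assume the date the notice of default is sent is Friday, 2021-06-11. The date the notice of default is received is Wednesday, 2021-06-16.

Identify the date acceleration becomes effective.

2021-08-12

Adding 11 calendar days to 2021-06-11 gives 2021-06-22, which is the last day of the grace period.
The last day of the standstill period: 2021-06-22 + 21 days = 2021-07-13.
The date acceleration becomes effective: 2021-07-13 + 30 days = 2021-08-12.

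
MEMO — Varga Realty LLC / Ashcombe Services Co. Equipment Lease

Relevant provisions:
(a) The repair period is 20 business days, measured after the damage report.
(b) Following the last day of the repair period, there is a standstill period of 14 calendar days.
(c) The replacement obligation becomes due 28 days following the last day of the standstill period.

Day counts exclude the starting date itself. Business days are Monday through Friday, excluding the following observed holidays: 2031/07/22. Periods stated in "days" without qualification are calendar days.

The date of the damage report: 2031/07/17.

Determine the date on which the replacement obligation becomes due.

2031/09/26

The last day of the repair period: counting 20 business days from Thursday, 2031/07/17 (Jul 18, Jul 21, Jul 23, Jul 24, …, Aug 13, Aug 14, Aug 15, skipping weekends and the listed holiday on Jul 22) reaches Friday, 2031/08/15.
The last day of the standstill period: 14 calendar days after 2031/08/15 is 2031/08/29.
The date on which the replacement obligation becomes due: 28 calendar days after 2031/08/29 is 2031/09/26.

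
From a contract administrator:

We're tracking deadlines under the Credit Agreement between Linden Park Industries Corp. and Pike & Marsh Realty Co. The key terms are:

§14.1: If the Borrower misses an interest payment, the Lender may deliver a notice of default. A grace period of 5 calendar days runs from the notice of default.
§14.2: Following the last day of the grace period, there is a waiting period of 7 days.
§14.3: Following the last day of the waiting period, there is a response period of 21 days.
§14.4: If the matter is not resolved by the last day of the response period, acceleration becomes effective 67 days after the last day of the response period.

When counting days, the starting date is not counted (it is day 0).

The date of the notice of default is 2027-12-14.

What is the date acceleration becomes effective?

The last day of the grace period: 2027-12-14 + 5 days = 2027-12-19.
Adding 7 calendar days to 2027-12-19 gives 2027-12-26, which is the last day of the waiting period.
Adding 21 calendar days to 2027-12-26 gives 2028-01-16, which is the last day of the response period.
The date acceleration becomes effective: 67 calendar days after 2028-01-16 is 2028-03-23.

2028-03-23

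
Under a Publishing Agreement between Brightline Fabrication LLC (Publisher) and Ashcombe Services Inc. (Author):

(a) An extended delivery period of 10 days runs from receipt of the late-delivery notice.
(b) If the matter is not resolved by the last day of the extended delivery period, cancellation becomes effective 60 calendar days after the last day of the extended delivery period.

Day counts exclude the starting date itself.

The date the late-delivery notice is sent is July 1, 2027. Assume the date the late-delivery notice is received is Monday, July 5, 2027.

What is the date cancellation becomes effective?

September 13, 2027

The last day of the extended delivery period: 10 calendar days after July 5, 2027 is July 15, 2027.
The date cancellation becomes effective: 60 calendar days after July 15, 2027 is September 13, 2027.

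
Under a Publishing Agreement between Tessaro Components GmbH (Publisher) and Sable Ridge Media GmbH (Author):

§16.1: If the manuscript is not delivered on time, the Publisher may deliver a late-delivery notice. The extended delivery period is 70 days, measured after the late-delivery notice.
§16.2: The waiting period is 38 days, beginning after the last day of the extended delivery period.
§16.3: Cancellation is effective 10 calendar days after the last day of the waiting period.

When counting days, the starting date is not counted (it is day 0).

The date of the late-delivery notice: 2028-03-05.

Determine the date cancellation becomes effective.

Adding 70 calendar days to 2028-03-05 gives 2028-05-14, which is the last day of the extended delivery period.
The last day of the waiting period: 2028-05-14 + 38 days = 2028-06-21.
The date cancellation becomes effective: 2028-06-21 + 10 days = 2028-07-01.

2028-07-01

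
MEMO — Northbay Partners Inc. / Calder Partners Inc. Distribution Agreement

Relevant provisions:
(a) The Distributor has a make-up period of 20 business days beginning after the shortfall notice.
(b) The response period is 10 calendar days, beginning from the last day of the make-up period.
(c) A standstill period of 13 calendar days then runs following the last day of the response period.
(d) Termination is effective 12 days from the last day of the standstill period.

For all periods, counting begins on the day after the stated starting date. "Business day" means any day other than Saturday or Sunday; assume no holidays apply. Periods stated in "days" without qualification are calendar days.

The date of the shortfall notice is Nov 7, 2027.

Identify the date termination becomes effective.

The last day of the make-up period: 20 business days after Sunday, Nov 7, 2027, skipping weekends — Nov 8, Nov 9, Nov 10, Nov 11, …, Dec 1, Dec 2, Dec 3 — lands on Friday, Dec 3, 2027.
The last day of the response period: Dec 3, 2027 + 10 days = Dec 13, 2027.
The last day of the standstill period: Dec 13, 2027 + 13 days = Dec 26, 2027.
The date termination becomes effective: 12 calendar days after Dec 26, 2027 is Jan 7, 2028.

Jan 7, 2028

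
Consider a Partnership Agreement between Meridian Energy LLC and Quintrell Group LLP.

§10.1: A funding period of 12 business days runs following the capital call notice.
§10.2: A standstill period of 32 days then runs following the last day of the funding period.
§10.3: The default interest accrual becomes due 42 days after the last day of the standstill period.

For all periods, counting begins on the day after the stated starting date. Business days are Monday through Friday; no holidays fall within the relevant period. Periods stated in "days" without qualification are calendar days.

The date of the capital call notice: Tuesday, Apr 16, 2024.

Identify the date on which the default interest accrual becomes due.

Jul 15, 2024

The last day of the funding period: 12 business days after Tuesday, Apr 16, 2024, skipping weekends — Apr 17, Apr 18, Apr 19, Apr 22, …, Apr 30, May 1, May 2 — lands on Thursday, May 2, 2024.
Adding 32 calendar days to May 2, 2024 gives Jun 3, 2024, which is the last day of the standstill period.
Adding 42 calendar days to Jun 3, 2024 gives Jul 15, 2024, which is the date on which the default interest accrual becomes due.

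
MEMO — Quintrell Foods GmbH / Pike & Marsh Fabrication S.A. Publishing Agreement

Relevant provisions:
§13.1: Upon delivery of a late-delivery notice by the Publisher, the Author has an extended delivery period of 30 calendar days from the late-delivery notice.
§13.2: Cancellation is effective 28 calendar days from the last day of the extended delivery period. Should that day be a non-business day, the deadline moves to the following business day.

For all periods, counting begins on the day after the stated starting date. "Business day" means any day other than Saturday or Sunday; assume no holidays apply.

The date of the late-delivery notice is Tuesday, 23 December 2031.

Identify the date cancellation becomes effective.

19 February 2032

The last day of the extended delivery period: 23 December 2031 + 30 days = 22 January 2032.
The date cancellation becomes effective: 28 calendar days after 22 January 2032 is 19 February 2032. 19 February 2032 is a Thursday, so no roll-forward applies.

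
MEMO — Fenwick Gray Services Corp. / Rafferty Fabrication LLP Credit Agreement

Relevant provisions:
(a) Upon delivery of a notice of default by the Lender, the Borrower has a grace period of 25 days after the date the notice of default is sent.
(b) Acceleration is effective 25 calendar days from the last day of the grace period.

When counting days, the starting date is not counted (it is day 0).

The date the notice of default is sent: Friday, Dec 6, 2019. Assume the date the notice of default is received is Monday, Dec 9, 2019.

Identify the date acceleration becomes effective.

Jan 25, 2020

The last day of the grace period: Dec 6, 2019 + 25 days = Dec 31, 2019.
The date acceleration becomes effective: Dec 31, 2019 + 25 days = Jan 25, 2020.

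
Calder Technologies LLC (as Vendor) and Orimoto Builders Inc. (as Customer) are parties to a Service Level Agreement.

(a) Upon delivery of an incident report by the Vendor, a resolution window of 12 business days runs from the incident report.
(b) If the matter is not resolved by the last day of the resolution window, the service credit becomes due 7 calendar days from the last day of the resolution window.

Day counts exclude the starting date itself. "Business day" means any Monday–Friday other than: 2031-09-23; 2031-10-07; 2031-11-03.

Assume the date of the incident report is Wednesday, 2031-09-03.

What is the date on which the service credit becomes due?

2031-09-26

The last day of the resolution window: counting 12 business days from Wednesday, 2031-09-03 (Sep 4, Sep 5, Sep 8, Sep 9, …, Sep 17, Sep 18, Sep 19, skipping weekends) reaches Friday, 2031-09-19.
The date on which the service credit becomes due: 7 calendar days after 2031-09-19 is 2031-09-26.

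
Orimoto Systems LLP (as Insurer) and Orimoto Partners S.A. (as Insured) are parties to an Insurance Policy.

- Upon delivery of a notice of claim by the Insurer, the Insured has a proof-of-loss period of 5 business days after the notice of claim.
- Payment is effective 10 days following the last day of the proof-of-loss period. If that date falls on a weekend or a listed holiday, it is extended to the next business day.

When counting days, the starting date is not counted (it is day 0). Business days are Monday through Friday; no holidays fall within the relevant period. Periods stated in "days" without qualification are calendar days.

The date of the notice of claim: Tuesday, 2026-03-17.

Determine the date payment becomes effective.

2026-04-03

From Tuesday, 2026-03-17, 5 business days (Mar 18, Mar 19, Mar 20, Mar 23, Mar 24, skipping weekends) brings us to Tuesday, 2026-03-24, which is the last day of the proof-of-loss period.
The date payment becomes effective: 10 calendar days after 2026-03-24 is 2026-04-03. 2026-04-03 is a Friday, so no roll-forward applies.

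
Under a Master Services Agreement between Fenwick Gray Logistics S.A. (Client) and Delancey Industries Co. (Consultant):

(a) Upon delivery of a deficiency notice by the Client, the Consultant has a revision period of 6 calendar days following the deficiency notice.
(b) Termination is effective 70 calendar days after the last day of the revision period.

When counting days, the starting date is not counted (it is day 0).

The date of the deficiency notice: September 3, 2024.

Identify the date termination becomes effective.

November 18, 2024

The last day of the revision period: 6 calendar days after September 3, 2024 is September 9, 2024.
Adding 70 calendar days to September 9, 2024 gives November 18, 2024, which is the date termination becomes effective.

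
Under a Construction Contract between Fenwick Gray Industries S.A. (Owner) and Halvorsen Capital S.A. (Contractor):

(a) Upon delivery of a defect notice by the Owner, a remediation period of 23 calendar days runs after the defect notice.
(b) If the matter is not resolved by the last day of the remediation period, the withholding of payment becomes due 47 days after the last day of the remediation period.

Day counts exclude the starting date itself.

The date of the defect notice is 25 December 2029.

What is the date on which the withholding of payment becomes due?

Adding 23 calendar days to 25 December 2029 gives 17 January 2030, which is the last day of the remediation period.
The date on which the withholding of payment becomes due: 47 calendar days after 17 January 2030 is 5 March 2030.

5 March 2030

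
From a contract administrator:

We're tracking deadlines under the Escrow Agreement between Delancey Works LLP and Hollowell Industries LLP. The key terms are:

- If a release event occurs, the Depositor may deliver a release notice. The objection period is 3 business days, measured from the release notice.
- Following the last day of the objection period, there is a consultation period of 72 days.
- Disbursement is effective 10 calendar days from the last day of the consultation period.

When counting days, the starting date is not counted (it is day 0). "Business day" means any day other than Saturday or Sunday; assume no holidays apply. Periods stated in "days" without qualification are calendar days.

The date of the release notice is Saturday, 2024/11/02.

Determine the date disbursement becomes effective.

2025/01/27

The last day of the objection period: counting 3 business days from Saturday, 2024/11/02 (Nov 4, Nov 5, Nov 6, skipping weekends) reaches Wednesday, 2024/11/06.
Adding 72 calendar days to 2024/11/06 gives 2025/01/17, which is the last day of the consultation period.
Adding 10 calendar days to 2025/01/17 gives 2025/01/27, which is the date disbursement becomes effective.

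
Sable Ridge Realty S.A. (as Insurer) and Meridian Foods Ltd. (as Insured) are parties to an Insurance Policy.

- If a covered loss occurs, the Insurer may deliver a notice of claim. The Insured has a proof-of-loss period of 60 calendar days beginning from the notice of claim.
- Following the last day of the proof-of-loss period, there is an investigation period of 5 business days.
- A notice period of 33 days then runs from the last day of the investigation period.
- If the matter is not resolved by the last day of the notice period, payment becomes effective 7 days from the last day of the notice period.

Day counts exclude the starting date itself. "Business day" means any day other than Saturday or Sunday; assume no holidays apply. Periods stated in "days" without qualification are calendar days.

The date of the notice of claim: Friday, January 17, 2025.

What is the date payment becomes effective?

The last day of the proof-of-loss period: January 17, 2025 + 60 days = March 18, 2025.
From Tuesday, March 18, 2025, 5 business days (Mar 19, Mar 20, Mar 21, Mar 24, Mar 25, skipping weekends) brings us to Tuesday, March 25, 2025, which is the last day of the investigation period.
The last day of the notice period: 33 calendar days after March 25, 2025 is April 27, 2025.
The date payment becomes effective: 7 calendar days after April 27, 2025 is May 4, 2025.

May 4, 2025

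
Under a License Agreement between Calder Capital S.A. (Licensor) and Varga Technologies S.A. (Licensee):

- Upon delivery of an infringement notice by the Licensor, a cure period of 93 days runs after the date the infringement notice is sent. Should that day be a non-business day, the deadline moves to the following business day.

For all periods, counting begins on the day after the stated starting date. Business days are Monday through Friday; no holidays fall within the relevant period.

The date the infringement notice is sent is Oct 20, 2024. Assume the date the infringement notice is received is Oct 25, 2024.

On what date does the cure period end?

Adding 93 calendar days to Oct 20, 2024 gives Jan 21, 2025, which is the last day of the cure period. Jan 21, 2025 is a Tuesday, so no roll-forward applies.

Jan 21, 2025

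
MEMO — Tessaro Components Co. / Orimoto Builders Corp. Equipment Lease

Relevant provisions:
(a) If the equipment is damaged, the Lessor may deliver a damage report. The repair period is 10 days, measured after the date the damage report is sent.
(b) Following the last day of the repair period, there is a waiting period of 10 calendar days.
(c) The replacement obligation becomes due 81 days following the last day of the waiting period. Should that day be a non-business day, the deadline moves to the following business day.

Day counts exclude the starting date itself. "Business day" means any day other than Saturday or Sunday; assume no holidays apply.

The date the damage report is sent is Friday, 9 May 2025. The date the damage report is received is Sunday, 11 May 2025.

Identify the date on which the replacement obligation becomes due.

18 August 2025

Adding 10 calendar days to 9 May 2025 gives 19 May 2025, which is the last day of the repair period.
The last day of the waiting period: 10 calendar days after 19 May 2025 is 29 May 2025.
The date on which the replacement obligation becomes due: 81 calendar days after 29 May 2025 is 18 August 2025. 18 August 2025 is a Monday, so no roll-forward applies.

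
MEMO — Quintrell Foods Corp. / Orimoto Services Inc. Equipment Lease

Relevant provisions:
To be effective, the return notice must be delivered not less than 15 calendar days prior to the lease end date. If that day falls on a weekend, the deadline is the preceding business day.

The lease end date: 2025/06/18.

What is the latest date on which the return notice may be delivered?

2025/06/03

Counting back 15 calendar days from 2025/06/18 gives 2025/06/03. That is a Tuesday, so no adjustment is needed.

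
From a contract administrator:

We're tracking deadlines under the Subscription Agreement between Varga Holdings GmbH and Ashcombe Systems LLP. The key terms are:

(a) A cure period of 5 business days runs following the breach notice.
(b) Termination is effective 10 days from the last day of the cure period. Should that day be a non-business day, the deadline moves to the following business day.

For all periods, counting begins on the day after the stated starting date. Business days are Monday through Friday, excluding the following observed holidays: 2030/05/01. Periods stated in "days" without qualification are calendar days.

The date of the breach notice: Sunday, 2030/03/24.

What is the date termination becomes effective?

2030/04/08

From Sunday, 2030/03/24, 5 business days (Mar 25, Mar 26, Mar 27, Mar 28, Mar 29, skipping weekends) brings us to Friday, 2030/03/29, which is the last day of the cure period.
The date termination becomes effective: 10 calendar days after 2030/03/29 is 2030/04/08. 2030/04/08 is a Monday and is not a listed holiday, so no roll-forward applies.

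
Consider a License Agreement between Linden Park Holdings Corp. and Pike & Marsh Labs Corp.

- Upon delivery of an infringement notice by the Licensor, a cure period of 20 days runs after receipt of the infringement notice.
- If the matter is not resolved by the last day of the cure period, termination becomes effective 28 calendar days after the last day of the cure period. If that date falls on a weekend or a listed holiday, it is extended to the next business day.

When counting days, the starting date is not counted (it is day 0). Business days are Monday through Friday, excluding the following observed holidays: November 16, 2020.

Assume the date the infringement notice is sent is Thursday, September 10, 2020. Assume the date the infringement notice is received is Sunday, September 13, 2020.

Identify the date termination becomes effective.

The last day of the cure period: 20 calendar days after September 13, 2020 is October 3, 2020.
Adding 28 calendar days to October 3, 2020 gives October 31, 2020, which is the date termination becomes effective. That falls on a Saturday, so it rolls to the next business day, Monday, November 2, 2020.

November 2, 2020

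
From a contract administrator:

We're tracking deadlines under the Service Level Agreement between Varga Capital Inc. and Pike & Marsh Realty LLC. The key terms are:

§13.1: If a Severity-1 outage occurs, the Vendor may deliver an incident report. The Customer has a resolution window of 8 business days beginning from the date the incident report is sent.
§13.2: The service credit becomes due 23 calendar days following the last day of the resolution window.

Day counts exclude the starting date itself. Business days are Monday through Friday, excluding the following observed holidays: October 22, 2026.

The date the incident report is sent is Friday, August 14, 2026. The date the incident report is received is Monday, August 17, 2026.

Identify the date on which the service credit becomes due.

From Friday, August 14, 2026, 8 business days (Aug 17, Aug 18, Aug 19, Aug 20, Aug 21, Aug 24, Aug 25, Aug 26, skipping weekends) brings us to Wednesday, August 26, 2026, which is the last day of the resolution window.
Adding 23 calendar days to August 26, 2026 gives September 18, 2026, which is the date on which the service credit becomes due.

September 18, 2026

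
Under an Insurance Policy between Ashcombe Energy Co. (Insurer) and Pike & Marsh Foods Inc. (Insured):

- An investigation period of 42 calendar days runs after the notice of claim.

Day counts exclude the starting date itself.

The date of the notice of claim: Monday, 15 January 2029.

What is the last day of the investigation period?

Adding 42 calendar days to 15 January 2029 gives 26 February 2029, which is the last day of the investigation period.

26 February 2029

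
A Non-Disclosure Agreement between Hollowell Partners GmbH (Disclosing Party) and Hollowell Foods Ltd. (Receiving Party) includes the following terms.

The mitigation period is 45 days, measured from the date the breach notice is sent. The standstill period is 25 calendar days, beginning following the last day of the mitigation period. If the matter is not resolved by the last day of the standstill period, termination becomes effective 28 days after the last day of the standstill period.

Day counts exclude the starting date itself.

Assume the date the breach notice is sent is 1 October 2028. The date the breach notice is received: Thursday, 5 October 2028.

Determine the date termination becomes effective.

7 January 2029

The last day of the mitigation period: 1 October 2028 + 45 days = 15 November 2028.
Adding 25 calendar days to 15 November 2028 gives 10 December 2028, which is the last day of the standstill period.
Adding 28 calendar days to 10 December 2028 gives 7 January 2029, which is the date termination becomes effective.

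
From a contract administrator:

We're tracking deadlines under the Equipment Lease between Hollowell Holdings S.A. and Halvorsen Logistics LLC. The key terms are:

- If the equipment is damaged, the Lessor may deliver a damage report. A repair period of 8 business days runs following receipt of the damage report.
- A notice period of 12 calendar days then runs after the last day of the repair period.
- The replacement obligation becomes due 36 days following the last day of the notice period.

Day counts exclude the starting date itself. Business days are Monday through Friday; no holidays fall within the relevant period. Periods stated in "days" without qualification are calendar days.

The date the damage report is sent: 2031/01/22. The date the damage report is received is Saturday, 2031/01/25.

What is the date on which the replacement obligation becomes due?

2031/03/25

The last day of the repair period: counting 8 business days from Saturday, 2031/01/25 (Jan 27, Jan 28, Jan 29, Jan 30, Jan 31, Feb 3, Feb 4, Feb 5, skipping weekends) reaches Wednesday, 2031/02/05.
The last day of the notice period: 2031/02/05 + 12 days = 2031/02/17.
Adding 36 calendar days to 2031/02/17 gives 2031/03/25, which is the date on which the replacement obligation becomes due.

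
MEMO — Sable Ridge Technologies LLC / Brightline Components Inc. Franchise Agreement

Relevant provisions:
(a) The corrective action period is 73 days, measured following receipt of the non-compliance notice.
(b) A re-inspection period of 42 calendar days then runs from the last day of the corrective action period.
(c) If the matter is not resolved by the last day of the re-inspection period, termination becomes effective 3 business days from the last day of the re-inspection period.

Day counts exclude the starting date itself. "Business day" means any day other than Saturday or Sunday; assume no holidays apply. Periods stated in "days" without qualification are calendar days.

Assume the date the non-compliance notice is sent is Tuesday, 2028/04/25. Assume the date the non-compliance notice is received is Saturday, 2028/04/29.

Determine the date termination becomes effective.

The last day of the corrective action period: 73 calendar days after 2028/04/29 is 2028/07/11.
The last day of the re-inspection period: 42 calendar days after 2028/07/11 is 2028/08/22.
The date termination becomes effective: counting 3 business days from Tuesday, 2028/08/22 (Aug 23, Aug 24, Aug 25, skipping weekends) reaches Friday, 2028/08/25.

2028/08/25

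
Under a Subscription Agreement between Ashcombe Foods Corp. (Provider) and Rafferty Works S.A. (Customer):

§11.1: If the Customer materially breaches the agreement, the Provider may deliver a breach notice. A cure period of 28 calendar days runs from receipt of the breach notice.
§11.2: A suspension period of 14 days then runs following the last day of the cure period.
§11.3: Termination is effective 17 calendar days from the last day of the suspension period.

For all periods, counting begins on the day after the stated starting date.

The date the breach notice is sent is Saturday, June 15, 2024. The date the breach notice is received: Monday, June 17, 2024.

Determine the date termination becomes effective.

August 15, 2024

The last day of the cure period: June 17, 2024 + 28 days = July 15, 2024.
Adding 14 calendar days to July 15, 2024 gives July 29, 2024, which is the last day of the suspension period.
The date termination becomes effective: July 29, 2024 + 17 days = August 15, 2024.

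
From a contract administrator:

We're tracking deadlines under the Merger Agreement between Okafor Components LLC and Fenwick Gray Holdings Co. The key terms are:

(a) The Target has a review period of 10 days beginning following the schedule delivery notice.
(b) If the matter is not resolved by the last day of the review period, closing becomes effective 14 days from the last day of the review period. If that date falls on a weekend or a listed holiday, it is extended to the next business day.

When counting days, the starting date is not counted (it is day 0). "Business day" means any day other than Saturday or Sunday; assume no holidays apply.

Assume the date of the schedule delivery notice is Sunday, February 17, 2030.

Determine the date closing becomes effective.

Adding 10 calendar days to February 17, 2030 gives February 27, 2030, which is the last day of the review period.
The date closing becomes effective: February 27, 2030 + 14 days = March 13, 2030. March 13, 2030 is a Wednesday, so no roll-forward applies.

March 13, 2030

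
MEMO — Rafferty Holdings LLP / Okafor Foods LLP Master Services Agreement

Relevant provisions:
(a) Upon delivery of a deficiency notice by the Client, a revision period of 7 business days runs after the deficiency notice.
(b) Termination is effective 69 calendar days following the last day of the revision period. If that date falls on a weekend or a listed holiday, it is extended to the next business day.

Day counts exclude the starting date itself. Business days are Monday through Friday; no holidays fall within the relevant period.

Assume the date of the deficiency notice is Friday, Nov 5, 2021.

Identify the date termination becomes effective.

The last day of the revision period: 7 business days after Friday, Nov 5, 2021, skipping weekends — Nov 8, Nov 9, Nov 10, Nov 11, Nov 12, Nov 15, Nov 16 — lands on Tuesday, Nov 16, 2021.
The date termination becomes effective: Nov 16, 2021 + 69 days = Jan 24, 2022. Jan 24, 2022 is a Monday, so no roll-forward applies.

Jan 24, 2022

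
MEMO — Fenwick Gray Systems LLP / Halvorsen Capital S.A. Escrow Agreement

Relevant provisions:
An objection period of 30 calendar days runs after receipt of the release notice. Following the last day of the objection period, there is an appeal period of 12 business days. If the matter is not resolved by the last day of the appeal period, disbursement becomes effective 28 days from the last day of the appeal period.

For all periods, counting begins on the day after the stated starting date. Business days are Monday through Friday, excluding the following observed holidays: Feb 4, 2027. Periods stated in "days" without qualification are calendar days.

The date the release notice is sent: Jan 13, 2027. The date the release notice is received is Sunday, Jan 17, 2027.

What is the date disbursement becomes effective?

Apr 1, 2027

Adding 30 calendar days to Jan 17, 2027 gives Feb 16, 2027, which is the last day of the objection period.
From Tuesday, Feb 16, 2027, 12 business days (Feb 17, Feb 18, Feb 19, Feb 22, …, Mar 2, Mar 3, Mar 4, skipping weekends) brings us to Thursday, Mar 4, 2027, which is the last day of the appeal period.
The date disbursement becomes effective: 28 calendar days after Mar 4, 2027 is Apr 1, 2027.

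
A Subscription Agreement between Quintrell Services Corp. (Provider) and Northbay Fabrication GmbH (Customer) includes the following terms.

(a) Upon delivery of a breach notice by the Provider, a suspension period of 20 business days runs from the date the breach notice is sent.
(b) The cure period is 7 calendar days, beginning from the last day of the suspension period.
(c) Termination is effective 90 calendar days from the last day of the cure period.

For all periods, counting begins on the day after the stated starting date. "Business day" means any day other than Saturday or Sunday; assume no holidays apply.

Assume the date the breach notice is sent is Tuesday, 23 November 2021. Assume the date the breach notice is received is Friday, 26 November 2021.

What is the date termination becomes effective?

The last day of the suspension period: 20 business days after Tuesday, 23 November 2021, skipping weekends — Nov 24, Nov 25, Nov 26, Nov 29, …, Dec 17, Dec 20, Dec 21 — lands on Tuesday, 21 December 2021.
Adding 7 calendar days to 21 December 2021 gives 28 December 2021, which is the last day of the cure period.
Adding 90 calendar days to 28 December 2021 gives 28 March 2022, which is the date termination becomes effective.

28 March 2022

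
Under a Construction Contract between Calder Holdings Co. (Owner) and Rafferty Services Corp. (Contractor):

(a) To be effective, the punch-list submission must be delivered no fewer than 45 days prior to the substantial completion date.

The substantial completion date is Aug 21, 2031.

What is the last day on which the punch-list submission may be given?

Jul 7, 2031

Counting back 45 calendar days from Aug 21, 2031 gives Jul 7, 2031.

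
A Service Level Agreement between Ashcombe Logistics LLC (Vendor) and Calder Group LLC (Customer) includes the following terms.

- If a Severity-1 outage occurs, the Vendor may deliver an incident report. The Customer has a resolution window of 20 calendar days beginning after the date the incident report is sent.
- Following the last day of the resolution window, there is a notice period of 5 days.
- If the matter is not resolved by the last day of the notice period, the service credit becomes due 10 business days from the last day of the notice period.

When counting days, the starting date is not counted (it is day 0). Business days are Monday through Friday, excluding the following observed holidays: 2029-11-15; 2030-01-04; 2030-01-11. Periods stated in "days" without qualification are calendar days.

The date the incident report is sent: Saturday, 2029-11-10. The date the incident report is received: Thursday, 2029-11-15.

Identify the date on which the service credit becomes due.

The last day of the resolution window: 2029-11-10 + 20 days = 2029-11-30.
The last day of the notice period: 5 calendar days after 2029-11-30 is 2029-12-05.
The date on which the service credit becomes due: counting 10 business days from Wednesday, 2029-12-05 (Dec 6, Dec 7, Dec 10, Dec 11, Dec 12, Dec 13, Dec 14, Dec 17, Dec 18, Dec 19, skipping weekends) reaches Wednesday, 2029-12-19.

2029-12-19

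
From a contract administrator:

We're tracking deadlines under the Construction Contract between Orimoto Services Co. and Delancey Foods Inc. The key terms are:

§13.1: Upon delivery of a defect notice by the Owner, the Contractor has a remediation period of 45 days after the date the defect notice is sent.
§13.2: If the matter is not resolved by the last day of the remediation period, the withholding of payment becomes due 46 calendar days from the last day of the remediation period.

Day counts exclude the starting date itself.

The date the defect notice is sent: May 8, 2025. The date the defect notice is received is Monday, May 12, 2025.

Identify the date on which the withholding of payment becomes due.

August 7, 2025

The last day of the remediation period: 45 calendar days after May 8, 2025 is June 22, 2025.
Adding 46 calendar days to June 22, 2025 gives August 7, 2025, which is the date on which the withholding of payment becomes due.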